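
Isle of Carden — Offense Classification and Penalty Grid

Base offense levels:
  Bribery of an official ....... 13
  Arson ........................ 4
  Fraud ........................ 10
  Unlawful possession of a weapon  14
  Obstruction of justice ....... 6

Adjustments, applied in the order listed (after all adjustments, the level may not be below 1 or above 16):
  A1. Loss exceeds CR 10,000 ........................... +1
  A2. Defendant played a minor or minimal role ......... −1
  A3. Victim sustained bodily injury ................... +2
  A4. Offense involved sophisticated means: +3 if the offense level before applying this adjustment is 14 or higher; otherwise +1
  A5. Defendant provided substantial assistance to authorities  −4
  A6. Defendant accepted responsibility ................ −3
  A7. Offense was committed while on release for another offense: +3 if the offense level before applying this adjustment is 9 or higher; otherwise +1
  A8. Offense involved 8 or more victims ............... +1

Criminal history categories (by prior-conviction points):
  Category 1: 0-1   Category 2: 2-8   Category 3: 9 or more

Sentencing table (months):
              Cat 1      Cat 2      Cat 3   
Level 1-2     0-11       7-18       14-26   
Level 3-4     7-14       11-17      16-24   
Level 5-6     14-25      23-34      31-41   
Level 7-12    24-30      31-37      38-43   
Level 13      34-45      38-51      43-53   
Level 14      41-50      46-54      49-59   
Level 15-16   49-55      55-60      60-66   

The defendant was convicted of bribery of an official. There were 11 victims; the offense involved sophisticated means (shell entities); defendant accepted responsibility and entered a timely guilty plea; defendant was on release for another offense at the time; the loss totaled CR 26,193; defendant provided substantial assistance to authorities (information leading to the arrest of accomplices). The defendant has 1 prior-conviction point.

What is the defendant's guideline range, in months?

41-50 months

Base offense level for bribery of an official: 13.
A1 applies: 13 + 1 = 14.
A2 does not apply.
A3 does not apply.
A4 applies (level before this adjustment is 14 ≥ 14, so +3): 14 + 3 = 17.
A5 applies: 17 − 4 = 13.
A6 applies: 13 − 3 = 10.
A7 applies (level before this adjustment is 10 ≥ 9, so +3): 10 + 3 = 13.
A8 applies: 13 + 1 = 14.
Final offense level: 14.
Criminal history: 1 prior point → Category 1 (0-1).
Level 14 falls in the 14 band.
Grid: Level 14 × Category 1 = 41-50 months.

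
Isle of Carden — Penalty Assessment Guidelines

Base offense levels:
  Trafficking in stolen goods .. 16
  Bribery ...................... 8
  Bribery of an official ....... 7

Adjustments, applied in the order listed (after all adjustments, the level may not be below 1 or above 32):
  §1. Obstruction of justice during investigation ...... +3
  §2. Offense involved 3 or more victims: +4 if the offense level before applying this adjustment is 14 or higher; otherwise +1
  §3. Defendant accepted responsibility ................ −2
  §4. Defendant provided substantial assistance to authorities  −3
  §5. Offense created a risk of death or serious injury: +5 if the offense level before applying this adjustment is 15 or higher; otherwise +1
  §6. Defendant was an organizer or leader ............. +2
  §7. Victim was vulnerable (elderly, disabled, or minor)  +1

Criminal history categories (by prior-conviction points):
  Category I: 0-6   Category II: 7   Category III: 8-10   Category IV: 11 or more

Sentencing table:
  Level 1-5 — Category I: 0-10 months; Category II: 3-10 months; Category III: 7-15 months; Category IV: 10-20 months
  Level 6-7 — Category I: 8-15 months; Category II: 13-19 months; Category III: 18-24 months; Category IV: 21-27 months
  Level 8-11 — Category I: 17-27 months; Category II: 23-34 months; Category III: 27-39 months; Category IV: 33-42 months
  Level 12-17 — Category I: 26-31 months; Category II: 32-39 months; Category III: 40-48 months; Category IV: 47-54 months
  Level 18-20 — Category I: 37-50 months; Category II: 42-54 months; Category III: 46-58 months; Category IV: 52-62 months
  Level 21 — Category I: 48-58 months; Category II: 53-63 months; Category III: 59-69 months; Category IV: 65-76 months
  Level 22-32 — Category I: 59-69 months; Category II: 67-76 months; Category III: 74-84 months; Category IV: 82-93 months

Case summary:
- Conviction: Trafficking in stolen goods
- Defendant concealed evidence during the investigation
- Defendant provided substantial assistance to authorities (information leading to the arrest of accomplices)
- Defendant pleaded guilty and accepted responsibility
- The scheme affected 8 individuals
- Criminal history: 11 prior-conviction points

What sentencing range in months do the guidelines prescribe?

52-62 months

Base offense level for trafficking in stolen goods: 16.
§1 applies: 16 + 3 = 19.
§2 applies (level before this adjustment is 19 ≥ 14, so +4): 19 + 4 = 23.
§3 applies: 23 − 2 = 21.
§4 applies: 21 − 3 = 18.
§7 does not apply.
Final offense level: 18.
Criminal history: 11 prior points → Category IV (11+).
Level 18 falls in the 18-20 band.
Grid: Level 18-20 × Category IV = 52-62 months.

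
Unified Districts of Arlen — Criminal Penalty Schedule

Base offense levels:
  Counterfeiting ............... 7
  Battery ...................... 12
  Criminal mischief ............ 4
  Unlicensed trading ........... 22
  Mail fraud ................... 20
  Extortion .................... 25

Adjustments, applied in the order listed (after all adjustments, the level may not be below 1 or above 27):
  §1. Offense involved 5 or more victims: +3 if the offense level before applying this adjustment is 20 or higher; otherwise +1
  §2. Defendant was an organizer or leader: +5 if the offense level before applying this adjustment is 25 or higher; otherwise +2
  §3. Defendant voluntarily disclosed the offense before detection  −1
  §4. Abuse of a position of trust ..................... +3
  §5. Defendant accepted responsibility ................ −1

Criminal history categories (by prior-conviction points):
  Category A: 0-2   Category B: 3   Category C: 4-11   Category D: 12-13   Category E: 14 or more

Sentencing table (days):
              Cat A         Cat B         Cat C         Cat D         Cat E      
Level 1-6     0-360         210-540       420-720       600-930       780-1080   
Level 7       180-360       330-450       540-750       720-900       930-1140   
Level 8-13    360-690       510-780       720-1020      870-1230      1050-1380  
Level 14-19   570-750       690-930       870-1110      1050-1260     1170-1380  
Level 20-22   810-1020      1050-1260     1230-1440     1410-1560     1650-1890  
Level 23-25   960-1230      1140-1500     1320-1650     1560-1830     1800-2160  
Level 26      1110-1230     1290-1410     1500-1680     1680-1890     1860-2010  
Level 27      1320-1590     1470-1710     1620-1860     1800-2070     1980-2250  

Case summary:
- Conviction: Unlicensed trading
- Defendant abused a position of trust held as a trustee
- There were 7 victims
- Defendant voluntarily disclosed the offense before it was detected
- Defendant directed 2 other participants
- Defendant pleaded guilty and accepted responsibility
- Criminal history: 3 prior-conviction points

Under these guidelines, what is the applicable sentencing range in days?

Base offense level for unlicensed trading: 22.
§1 applies (level before this adjustment is 22 ≥ 20, so +3): 22 + 3 = 25.
§2 applies (level before this adjustment is 25 ≥ 25, so +5): 25 + 5 = 30.
§3 applies: 30 − 1 = 29.
§4 applies: 29 + 3 = 32.
§5 applies: 32 − 1 = 31.
Level 31 exceeds the maximum of 27; capped at 27.
Final offense level: 27.
Criminal history: 3 prior points → Category B (3).
Level 27 falls in the 27 band.
Grid: Level 27 × Category B = 1470-1710 days.

1470-1710 days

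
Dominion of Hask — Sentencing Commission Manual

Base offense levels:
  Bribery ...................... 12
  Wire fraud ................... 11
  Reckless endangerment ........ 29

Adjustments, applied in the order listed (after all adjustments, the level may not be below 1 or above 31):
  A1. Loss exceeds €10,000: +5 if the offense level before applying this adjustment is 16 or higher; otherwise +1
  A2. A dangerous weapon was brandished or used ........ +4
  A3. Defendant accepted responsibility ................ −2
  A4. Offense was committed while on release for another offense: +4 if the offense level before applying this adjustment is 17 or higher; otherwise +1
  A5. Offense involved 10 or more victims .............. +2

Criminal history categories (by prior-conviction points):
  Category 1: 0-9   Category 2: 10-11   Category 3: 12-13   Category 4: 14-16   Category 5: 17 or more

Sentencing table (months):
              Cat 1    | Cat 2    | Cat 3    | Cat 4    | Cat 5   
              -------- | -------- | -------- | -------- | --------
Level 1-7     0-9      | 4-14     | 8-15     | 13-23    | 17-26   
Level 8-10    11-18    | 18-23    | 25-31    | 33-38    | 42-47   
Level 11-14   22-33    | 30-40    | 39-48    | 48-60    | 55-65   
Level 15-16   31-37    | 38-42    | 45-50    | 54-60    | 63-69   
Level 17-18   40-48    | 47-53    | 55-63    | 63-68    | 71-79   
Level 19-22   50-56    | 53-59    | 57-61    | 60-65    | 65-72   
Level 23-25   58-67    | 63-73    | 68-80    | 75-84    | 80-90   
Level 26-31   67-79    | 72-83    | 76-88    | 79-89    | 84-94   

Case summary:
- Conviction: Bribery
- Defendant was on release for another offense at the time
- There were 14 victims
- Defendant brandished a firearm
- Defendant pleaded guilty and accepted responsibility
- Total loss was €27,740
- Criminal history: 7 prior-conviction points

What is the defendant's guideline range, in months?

Base offense level for bribery: 12.
A1 applies (level before this adjustment is 12 < 16, so +1): 12 + 1 = 13.
A2 applies: 13 + 4 = 17.
A3 applies: 17 − 2 = 15.
A4 applies (level before this adjustment is 15 < 17, so +1): 15 + 1 = 16.
A5 applies: 16 + 2 = 18.
Final offense level: 18.
Criminal history: 7 prior points → Category 1 (0-9).
Level 18 falls in the 17-18 band.
Grid: Level 17-18 × Category 1 = 40-48 months.

40-48 months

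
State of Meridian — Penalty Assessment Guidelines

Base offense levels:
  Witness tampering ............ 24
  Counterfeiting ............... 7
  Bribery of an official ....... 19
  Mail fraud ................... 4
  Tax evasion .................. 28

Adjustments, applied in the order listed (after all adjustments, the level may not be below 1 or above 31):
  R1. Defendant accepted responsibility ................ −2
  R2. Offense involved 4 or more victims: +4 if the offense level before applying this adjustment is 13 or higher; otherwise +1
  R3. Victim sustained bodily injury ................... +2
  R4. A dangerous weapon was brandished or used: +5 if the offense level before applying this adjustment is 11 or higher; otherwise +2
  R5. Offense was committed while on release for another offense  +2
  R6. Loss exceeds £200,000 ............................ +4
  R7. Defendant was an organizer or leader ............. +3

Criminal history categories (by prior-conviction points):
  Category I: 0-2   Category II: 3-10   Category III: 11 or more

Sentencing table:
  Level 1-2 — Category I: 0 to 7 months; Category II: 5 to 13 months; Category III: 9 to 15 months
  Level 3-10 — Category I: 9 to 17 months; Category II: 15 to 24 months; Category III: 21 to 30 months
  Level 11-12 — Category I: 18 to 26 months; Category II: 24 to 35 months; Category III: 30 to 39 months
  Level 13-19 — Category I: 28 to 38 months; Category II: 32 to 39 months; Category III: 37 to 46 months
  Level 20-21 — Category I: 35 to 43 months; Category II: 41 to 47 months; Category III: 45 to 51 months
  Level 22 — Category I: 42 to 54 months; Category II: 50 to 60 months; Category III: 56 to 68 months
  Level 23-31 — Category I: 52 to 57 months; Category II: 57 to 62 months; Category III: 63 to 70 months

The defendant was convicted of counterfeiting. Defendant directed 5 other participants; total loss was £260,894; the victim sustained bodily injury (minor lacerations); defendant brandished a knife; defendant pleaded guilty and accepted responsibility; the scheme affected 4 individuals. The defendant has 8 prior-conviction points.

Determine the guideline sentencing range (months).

32-39 months

Base offense level for counterfeiting: 7.
R1 applies: 7 − 2 = 5.
R2 applies (level before this adjustment is 5 < 13, so +1): 5 + 1 = 6.
R3 applies: 6 + 2 = 8.
R4 applies (level before this adjustment is 8 < 11, so +2): 8 + 2 = 10.
R6 applies: 10 + 4 = 14.
R7 applies: 14 + 3 = 17.
Final offense level: 17.
Criminal history: 8 prior points → Category II (3-10).
Level 17 falls in the 13-19 band.
Grid: Level 13-19 × Category II = 32-39 months.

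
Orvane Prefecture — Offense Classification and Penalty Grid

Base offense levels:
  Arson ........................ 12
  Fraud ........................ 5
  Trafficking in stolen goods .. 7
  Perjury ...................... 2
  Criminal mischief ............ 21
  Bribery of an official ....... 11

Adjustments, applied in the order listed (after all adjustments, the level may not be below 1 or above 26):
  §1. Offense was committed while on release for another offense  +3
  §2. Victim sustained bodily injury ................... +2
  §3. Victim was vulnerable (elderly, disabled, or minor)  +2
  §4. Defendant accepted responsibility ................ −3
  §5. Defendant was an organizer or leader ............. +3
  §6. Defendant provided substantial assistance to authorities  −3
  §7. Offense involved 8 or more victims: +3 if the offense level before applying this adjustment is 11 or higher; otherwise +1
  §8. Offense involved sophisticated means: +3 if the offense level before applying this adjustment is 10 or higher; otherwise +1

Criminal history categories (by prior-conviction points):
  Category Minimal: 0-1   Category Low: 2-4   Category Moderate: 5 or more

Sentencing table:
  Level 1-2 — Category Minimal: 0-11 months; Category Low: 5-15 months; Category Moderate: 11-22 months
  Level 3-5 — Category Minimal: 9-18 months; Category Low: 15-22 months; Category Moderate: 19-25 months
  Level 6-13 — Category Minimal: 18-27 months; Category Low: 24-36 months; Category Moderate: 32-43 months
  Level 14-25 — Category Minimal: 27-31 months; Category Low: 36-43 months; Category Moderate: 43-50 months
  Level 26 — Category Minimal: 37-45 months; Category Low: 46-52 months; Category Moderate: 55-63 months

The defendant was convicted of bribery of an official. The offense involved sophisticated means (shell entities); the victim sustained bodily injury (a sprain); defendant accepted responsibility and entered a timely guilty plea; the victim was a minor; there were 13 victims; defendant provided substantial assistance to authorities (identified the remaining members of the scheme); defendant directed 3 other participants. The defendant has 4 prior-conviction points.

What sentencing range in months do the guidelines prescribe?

Base offense level for bribery of an official: 11.
§2 applies: 11 + 2 = 13.
§3 applies: 13 + 2 = 15.
§4 applies: 15 − 3 = 12.
§5 applies: 12 + 3 = 15.
§6 applies: 15 − 3 = 12.
§7 applies (level before this adjustment is 12 ≥ 11, so +3): 12 + 3 = 15.
§8 applies (level before this adjustment is 15 ≥ 10, so +3): 15 + 3 = 18.
Final offense level: 18.
Criminal history: 4 prior points → Category Low (2-4).
Level 18 falls in the 14-25 band.
Grid: Level 14-25 × Category Low = 36-43 months.

36-43 months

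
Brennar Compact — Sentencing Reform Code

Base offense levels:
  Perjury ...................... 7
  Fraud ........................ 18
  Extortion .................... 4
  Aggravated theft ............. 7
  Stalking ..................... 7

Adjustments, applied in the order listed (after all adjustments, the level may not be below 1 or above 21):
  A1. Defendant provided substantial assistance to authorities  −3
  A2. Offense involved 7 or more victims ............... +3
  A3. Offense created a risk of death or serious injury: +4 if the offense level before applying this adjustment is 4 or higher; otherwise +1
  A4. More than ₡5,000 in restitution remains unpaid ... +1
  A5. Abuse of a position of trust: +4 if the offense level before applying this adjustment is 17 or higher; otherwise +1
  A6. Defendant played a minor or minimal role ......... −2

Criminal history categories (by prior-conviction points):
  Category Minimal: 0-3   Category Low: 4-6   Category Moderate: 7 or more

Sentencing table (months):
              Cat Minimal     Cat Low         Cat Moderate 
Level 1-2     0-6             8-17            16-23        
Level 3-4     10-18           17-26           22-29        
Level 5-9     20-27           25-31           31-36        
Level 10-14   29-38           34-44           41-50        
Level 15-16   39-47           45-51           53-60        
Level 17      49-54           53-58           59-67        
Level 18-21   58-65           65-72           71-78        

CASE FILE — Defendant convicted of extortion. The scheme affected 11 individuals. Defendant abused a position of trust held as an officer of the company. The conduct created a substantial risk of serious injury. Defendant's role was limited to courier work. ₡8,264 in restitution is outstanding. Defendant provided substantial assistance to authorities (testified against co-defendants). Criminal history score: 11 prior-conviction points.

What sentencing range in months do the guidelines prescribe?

Base offense level for extortion: 4.
A1 applies: 4 − 3 = 1.
A2 applies: 1 + 3 = 4.
A3 applies (level before this adjustment is 4 ≥ 4, so +4): 4 + 4 = 8.
A4 applies: 8 + 1 = 9.
A5 applies (level before this adjustment is 9 < 17, so +1): 9 + 1 = 10.
A6 applies: 10 − 2 = 8.
Final offense level: 8.
Criminal history: 11 prior points → Category Moderate (7+).
Level 8 falls in the 5-9 band.
Grid: Level 5-9 × Category Moderate = 31-36 months.

31-36 months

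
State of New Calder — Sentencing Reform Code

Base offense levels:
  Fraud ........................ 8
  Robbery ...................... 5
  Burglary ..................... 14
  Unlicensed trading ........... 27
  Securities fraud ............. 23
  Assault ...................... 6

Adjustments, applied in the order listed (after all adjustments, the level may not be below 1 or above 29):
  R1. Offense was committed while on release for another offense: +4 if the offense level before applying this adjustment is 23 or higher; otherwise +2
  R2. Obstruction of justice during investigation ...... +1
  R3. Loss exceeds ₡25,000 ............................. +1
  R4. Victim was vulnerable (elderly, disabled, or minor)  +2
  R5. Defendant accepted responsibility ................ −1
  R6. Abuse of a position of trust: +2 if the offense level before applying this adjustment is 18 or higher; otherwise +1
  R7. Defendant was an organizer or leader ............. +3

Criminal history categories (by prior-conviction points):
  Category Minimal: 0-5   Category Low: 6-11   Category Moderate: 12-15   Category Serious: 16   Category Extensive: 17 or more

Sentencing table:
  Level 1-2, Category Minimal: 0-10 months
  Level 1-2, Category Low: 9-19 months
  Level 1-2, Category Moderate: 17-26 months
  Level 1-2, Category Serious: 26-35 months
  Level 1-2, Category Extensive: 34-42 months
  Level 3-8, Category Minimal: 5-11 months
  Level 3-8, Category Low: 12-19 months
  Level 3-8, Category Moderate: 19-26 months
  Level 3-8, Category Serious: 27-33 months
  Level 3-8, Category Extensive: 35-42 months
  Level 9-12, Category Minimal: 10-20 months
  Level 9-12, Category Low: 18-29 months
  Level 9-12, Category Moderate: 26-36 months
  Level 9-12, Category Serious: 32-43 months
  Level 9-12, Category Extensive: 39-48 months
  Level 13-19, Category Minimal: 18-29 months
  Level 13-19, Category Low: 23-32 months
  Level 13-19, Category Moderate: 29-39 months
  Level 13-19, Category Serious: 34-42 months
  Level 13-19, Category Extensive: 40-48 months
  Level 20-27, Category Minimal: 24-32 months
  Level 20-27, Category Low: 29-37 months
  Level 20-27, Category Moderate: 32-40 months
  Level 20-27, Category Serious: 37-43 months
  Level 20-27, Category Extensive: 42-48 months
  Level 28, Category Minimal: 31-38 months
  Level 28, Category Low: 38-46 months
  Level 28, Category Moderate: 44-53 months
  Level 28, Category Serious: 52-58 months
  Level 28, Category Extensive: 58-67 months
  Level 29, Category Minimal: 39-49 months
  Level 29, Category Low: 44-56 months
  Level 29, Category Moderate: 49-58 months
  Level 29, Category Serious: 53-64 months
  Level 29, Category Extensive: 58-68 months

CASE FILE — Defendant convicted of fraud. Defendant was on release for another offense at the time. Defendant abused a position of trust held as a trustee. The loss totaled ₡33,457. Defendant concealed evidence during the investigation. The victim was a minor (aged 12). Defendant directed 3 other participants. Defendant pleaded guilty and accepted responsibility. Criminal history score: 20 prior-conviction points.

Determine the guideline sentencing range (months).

40-48 months

Base offense level for fraud: 8.
R1 applies (level before this adjustment is 8 < 23, so +2): 8 + 2 = 10.
R2 applies: 10 + 1 = 11.
R3 applies: 11 + 1 = 12.
R4 applies: 12 + 2 = 14.
R5 applies: 14 − 1 = 13.
R6 applies (level before this adjustment is 13 < 18, so +1): 13 + 1 = 14.
R7 applies: 14 + 3 = 17.
Final offense level: 17.
Criminal history: 20 prior points → Category Extensive (17+).
Level 17 falls in the 13-19 band.
Grid: Level 13-19 × Category Extensive = 40-48 months.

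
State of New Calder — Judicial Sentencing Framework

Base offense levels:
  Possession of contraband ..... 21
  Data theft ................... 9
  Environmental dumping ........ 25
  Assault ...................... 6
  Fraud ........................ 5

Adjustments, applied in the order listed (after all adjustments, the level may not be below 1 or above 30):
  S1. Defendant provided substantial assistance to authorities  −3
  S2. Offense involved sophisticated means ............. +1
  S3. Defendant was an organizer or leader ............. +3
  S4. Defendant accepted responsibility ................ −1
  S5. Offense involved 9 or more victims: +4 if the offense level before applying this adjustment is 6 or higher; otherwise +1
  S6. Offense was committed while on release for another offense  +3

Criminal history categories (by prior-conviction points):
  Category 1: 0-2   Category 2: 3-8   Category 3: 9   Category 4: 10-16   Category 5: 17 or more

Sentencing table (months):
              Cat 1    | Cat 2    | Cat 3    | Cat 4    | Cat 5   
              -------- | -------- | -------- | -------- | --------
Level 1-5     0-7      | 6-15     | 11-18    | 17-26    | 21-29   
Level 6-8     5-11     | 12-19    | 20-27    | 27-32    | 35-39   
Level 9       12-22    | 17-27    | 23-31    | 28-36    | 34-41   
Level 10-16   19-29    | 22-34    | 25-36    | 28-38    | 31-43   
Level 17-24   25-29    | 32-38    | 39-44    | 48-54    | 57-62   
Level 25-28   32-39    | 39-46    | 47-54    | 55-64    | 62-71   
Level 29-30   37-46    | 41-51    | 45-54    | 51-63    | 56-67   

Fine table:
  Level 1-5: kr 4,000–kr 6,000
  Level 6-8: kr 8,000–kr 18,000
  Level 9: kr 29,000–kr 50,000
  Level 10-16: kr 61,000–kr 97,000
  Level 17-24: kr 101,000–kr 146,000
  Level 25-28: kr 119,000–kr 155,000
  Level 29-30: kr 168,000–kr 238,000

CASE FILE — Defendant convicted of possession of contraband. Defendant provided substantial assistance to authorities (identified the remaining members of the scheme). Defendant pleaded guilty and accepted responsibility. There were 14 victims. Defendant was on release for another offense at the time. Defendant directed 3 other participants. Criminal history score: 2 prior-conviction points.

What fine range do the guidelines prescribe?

kr 119,000–kr 155,000

Base offense level for possession of contraband: 21.
S1 applies: 21 − 3 = 18.
S2 does not apply.
S3 applies: 18 + 3 = 21.
S4 applies: 21 − 1 = 20.
S5 applies (level before this adjustment is 20 ≥ 6, so +4): 20 + 4 = 24.
S6 applies: 24 + 3 = 27.
Final offense level: 27.
Level 27 falls in the 25-28 band.
Fine table: Level 25-28 → kr 119,000–kr 155,000.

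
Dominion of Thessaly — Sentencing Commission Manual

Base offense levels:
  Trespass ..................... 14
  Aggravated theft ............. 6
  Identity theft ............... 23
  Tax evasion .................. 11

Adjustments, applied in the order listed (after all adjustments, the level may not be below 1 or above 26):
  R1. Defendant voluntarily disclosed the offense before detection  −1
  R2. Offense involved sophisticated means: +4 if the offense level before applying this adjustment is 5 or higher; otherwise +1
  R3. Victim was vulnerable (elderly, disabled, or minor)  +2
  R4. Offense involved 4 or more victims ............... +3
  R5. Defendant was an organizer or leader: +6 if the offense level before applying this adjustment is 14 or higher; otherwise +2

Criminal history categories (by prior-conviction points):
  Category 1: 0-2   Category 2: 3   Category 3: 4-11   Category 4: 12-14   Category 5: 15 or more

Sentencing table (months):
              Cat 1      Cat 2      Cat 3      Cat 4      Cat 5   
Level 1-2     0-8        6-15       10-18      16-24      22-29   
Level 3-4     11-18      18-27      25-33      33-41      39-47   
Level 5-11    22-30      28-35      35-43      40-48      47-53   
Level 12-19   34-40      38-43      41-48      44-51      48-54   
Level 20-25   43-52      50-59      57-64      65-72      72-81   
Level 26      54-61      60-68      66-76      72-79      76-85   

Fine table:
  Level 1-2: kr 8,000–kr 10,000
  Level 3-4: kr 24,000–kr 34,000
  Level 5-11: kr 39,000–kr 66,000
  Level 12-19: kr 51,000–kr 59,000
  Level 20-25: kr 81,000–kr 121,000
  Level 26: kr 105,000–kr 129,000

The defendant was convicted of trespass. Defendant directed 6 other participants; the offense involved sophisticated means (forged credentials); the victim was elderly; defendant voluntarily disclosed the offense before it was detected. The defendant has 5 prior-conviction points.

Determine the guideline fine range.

kr 81,000–kr 121,000

Base offense level for trespass: 14.
R1 applies: 14 − 1 = 13.
R2 applies (level before this adjustment is 13 ≥ 5, so +4): 13 + 4 = 17.
R3 applies: 17 + 2 = 19.
R4 does not apply.
R5 applies (level before this adjustment is 19 ≥ 14, so +6): 19 + 6 = 25.
Final offense level: 25.
Level 25 falls in the 20-25 band.
Fine table: Level 20-25 → kr 81,000–kr 121,000.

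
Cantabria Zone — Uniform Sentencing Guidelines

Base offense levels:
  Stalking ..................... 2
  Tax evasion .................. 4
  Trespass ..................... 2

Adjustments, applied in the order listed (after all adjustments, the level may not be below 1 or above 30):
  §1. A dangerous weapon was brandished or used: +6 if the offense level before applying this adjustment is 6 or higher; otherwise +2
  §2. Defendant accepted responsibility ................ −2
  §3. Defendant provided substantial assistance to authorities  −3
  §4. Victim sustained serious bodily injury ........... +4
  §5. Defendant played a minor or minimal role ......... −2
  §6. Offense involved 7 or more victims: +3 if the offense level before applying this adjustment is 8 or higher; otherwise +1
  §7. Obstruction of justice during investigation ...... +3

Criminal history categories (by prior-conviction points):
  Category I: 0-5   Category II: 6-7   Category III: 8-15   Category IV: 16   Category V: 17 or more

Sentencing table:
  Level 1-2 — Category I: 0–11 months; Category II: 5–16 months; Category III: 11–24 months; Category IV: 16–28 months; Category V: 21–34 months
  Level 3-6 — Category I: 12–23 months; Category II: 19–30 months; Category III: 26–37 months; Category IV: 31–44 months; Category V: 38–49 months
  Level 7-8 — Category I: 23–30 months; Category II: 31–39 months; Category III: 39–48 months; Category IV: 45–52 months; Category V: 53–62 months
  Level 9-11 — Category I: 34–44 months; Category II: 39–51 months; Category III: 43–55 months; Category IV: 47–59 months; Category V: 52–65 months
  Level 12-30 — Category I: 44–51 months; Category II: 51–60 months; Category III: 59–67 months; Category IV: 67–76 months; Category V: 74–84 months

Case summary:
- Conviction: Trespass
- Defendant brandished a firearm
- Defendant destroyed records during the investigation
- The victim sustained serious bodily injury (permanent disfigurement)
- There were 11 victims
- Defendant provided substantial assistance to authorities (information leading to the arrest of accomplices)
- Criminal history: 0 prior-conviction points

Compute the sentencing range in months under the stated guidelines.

34-44 months

Base offense level for trespass: 2.
§1 applies (level before this adjustment is 2 < 6, so +2): 2 + 2 = 4.
§3 applies: 4 − 3 = 1.
§4 applies: 1 + 4 = 5.
§6 applies (level before this adjustment is 5 < 8, so +1): 5 + 1 = 6.
§7 applies: 6 + 3 = 9.
Final offense level: 9.
Criminal history: 0 prior points → Category I (0-5).
Level 9 falls in the 9-11 band.
Grid: Level 9-11 × Category I = 34-44 months.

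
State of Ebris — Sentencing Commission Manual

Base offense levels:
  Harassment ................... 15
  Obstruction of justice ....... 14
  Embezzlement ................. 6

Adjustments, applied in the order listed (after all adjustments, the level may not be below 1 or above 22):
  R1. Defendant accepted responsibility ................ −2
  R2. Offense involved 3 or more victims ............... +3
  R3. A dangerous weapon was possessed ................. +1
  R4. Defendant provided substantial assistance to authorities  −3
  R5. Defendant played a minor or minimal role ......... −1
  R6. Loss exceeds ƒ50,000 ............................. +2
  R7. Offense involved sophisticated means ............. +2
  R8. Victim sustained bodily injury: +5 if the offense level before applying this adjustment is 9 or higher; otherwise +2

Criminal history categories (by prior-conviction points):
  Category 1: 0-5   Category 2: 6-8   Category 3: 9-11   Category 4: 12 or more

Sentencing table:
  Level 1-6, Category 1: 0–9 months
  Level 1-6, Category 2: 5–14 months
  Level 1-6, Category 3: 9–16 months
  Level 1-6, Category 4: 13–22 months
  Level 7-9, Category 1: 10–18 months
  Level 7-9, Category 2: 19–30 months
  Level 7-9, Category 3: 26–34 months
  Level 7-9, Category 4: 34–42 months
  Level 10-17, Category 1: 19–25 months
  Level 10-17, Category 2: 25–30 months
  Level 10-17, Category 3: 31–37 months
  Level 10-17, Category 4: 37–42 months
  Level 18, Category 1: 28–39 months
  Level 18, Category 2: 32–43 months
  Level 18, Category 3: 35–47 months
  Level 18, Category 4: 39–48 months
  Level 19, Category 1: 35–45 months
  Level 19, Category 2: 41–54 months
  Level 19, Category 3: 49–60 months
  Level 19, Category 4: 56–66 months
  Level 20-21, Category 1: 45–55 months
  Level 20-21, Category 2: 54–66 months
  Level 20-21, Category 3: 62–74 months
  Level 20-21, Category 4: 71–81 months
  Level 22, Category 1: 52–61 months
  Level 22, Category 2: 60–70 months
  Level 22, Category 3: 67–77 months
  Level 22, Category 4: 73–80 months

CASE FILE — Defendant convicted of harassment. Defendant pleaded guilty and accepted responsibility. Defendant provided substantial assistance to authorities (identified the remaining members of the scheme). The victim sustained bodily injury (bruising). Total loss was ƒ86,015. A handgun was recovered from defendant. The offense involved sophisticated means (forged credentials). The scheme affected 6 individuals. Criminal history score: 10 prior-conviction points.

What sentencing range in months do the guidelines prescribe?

Base offense level for harassment: 15.
R1 applies: 15 − 2 = 13.
R2 applies: 13 + 3 = 16.
R3 applies: 16 + 1 = 17.
R4 applies: 17 − 3 = 14.
R6 applies: 14 + 2 = 16.
R7 applies: 16 + 2 = 18.
R8 applies (level before this adjustment is 18 ≥ 9, so +5): 18 + 5 = 23.
Level 23 exceeds the maximum of 22; capped at 22.
Final offense level: 22.
Criminal history: 10 prior points → Category 3 (9-11).
Level 22 falls in the 22 band.
Grid: Level 22 × Category 3 = 67-77 months.

67-77 months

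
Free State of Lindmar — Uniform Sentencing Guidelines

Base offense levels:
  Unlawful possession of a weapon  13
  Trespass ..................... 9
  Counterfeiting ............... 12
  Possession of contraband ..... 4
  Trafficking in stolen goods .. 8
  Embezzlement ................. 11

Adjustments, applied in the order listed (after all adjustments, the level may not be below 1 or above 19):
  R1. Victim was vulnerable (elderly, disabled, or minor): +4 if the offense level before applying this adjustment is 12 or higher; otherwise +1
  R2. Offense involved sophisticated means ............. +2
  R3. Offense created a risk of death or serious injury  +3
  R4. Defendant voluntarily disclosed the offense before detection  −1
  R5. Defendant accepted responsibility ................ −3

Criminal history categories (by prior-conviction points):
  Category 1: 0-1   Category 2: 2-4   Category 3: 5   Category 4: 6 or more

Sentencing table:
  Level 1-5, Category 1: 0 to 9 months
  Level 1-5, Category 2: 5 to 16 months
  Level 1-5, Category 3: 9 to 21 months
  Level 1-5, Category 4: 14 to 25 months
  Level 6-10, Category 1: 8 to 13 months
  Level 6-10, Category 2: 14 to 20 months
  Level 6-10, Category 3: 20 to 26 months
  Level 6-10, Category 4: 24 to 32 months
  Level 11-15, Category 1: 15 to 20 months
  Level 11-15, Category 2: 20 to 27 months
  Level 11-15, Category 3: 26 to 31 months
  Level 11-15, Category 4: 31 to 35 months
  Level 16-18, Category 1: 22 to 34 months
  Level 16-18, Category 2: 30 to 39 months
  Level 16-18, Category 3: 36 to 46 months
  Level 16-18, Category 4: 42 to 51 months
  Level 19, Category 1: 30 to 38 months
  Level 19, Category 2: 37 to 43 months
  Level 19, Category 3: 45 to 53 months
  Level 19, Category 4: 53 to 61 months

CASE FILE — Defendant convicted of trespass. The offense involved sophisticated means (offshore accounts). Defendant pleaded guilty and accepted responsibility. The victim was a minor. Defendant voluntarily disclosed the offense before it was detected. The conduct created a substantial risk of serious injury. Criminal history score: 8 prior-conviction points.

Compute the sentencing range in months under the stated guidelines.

Base offense level for trespass: 9.
R1 applies (level before this adjustment is 9 < 12, so +1): 9 + 1 = 10.
R2 applies: 10 + 2 = 12.
R3 applies: 12 + 3 = 15.
R4 applies: 15 − 1 = 14.
R5 applies: 14 − 3 = 11.
Final offense level: 11.
Criminal history: 8 prior points → Category 4 (6+).
Level 11 falls in the 11-15 band.
Grid: Level 11-15 × Category 4 = 31-35 months.

31-35 months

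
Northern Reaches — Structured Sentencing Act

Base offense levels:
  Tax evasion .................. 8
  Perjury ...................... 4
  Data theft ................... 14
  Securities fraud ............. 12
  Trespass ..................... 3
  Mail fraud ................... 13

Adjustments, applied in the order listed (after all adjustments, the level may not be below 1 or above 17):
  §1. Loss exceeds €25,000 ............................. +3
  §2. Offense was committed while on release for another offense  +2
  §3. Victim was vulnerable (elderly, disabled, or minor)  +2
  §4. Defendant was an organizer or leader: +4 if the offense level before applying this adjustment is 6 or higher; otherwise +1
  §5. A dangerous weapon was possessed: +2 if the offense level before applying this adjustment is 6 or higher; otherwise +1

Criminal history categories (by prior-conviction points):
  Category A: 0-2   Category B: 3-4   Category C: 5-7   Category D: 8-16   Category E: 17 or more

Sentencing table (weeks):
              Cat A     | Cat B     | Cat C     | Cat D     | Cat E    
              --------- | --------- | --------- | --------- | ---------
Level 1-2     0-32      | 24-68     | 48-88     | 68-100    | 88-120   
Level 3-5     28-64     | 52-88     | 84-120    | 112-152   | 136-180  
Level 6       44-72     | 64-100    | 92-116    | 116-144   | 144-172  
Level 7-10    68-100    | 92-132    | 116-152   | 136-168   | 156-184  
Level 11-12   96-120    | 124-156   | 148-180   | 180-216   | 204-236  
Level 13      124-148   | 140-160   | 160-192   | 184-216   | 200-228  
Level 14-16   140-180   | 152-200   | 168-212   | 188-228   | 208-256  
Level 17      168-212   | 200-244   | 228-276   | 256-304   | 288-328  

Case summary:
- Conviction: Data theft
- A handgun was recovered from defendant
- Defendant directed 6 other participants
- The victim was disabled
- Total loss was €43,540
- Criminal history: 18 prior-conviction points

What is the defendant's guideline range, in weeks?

288-328 weeks

Base offense level for data theft: 14.
§1 applies: 14 + 3 = 17.
§3 applies: 17 + 2 = 19.
§4 applies (level before this adjustment is 19 ≥ 6, so +4): 19 + 4 = 23.
§5 applies (level before this adjustment is 23 ≥ 6, so +2): 23 + 2 = 25.
Level 25 exceeds the maximum of 17; capped at 17.
Final offense level: 17.
Criminal history: 18 prior points → Category E (17+).
Level 17 falls in the 17 band.
Grid: Level 17 × Category E = 288-328 weeks.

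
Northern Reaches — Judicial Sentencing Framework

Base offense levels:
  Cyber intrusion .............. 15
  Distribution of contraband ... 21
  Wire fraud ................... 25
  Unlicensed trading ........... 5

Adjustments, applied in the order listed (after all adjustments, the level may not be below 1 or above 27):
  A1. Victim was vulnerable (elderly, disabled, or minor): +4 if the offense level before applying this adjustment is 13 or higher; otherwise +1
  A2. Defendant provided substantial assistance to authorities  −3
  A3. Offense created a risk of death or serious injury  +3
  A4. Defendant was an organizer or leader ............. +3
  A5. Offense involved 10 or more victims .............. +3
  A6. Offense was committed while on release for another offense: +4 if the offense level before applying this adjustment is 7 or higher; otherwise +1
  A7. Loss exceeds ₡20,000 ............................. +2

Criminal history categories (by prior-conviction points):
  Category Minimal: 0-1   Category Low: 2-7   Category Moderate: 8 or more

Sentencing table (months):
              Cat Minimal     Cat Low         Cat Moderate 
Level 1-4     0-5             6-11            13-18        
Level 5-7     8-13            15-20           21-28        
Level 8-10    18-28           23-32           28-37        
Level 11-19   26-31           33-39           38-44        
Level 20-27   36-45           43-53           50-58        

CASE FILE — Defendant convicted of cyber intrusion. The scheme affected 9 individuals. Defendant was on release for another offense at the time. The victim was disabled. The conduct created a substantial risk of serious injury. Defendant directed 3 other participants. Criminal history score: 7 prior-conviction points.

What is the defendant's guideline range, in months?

43-53 months

Base offense level for cyber intrusion: 15.
A1 applies (level before this adjustment is 15 ≥ 13, so +4): 15 + 4 = 19.
A2 does not apply.
A3 applies: 19 + 3 = 22.
A4 applies: 22 + 3 = 25.
A6 applies (level before this adjustment is 25 ≥ 7, so +4): 25 + 4 = 29.
Level 29 exceeds the maximum of 27; capped at 27.
Final offense level: 27.
Criminal history: 7 prior points → Category Low (2-7).
Level 27 falls in the 20-27 band.
Grid: Level 20-27 × Category Low = 43-53 months.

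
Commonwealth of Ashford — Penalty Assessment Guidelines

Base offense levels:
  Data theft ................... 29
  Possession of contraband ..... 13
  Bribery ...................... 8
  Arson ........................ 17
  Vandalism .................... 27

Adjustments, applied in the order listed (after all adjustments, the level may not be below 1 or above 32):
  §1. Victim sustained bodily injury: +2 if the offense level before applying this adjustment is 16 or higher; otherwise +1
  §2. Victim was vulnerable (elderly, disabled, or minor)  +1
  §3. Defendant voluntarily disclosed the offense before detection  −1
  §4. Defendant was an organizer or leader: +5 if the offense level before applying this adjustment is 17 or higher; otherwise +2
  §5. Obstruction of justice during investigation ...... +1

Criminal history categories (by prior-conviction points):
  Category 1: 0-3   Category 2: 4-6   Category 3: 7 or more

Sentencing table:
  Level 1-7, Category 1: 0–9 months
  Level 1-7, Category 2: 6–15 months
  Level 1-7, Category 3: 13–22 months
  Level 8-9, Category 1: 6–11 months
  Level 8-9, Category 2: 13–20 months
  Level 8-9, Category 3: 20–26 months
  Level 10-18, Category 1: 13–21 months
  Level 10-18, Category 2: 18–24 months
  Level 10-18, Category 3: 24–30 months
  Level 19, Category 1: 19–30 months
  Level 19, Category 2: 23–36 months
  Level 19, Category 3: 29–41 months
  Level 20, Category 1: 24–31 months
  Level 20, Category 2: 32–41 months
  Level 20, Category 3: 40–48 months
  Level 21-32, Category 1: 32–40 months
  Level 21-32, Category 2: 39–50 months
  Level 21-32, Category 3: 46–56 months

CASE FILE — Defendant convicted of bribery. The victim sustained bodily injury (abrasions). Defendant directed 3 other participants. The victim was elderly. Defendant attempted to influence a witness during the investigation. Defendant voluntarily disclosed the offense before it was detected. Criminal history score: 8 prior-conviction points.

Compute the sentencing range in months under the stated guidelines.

24-30 months

Base offense level for bribery: 8.
§1 applies (level before this adjustment is 8 < 16, so +1): 8 + 1 = 9.
§2 applies: 9 + 1 = 10.
§3 applies: 10 − 1 = 9.
§4 applies (level before this adjustment is 9 < 17, so +2): 9 + 2 = 11.
§5 applies: 11 + 1 = 12.
Final offense level: 12.
Criminal history: 8 prior points → Category 3 (7+).
Level 12 falls in the 10-18 band.
Grid: Level 10-18 × Category 3 = 24-30 months.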